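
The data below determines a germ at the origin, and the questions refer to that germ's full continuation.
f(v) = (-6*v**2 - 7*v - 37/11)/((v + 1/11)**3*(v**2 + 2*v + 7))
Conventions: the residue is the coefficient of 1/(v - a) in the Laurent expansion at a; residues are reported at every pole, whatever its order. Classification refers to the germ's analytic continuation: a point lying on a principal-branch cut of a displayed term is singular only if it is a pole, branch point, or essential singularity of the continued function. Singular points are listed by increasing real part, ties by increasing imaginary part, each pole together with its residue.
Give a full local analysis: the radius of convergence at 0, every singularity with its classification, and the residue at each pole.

Denominator factor (v**2 + 2*v + 7): discriminant -24, complex-conjugate roots (-1) + (sqrt(6))*i and (-1) - (sqrt(6))*i; poles of order 1, moduli sqrt(7) and sqrt(7).
Denominator factor (v + 1/11)^3: pole of order 3 at -1/11, modulus 1/11.
The radius of convergence is the smallest modulus among the singular points: 1/11.
The factor v**2 + 2*v + 7 splits as (v - a)(v - a') with a = (-1) - (sqrt(6))*i, a' = (-1) + (sqrt(6))*i. At the order-1 pole a set g(v) = (v - a)*f(v) = [(-6*v**2 - 7*v - 37/11)/(v + 1/11)**3] / (v - a').
Simple pole: residue = g(a) at a = (-1) - (sqrt(6))*i, which is (3107885/10063571) + ((26543165/241525704)*sqrt(6))*i.
The factor v**2 + 2*v + 7 splits as (v - a)(v - a') with a = (-1) + (sqrt(6))*i, a' = (-1) - (sqrt(6))*i. At the order-1 pole a set g(v) = (v - a)*f(v) = [(-6*v**2 - 7*v - 37/11)/(v + 1/11)**3] / (v - a').
Simple pole: residue = g(a) at a = (-1) + (sqrt(6))*i, which is (3107885/10063571) - ((26543165/241525704)*sqrt(6))*i.
At the order-3 pole -1/11 set g(v) = (v - (-1/11))^3*f(v) = (-6*v**2 - 7*v - 37/11)/(v**2 + 2*v + 7).
Order-3 pole: residue = g''(a)/2; g''(-1/11) = -12431540/10063571, so the residue is -6215770/10063571.
List the singular points by increasing real part (a conjugate pair: the negative imaginary part first).

Radius of convergence at 0: 1/11.
At (-1) - (sqrt(6))*i: a pole of order 1; residue (3107885/10063571) + ((26543165/241525704)*sqrt(6))*i.
At (-1) + (sqrt(6))*i: a pole of order 1; residue (3107885/10063571) - ((26543165/241525704)*sqrt(6))*i.
At -1/11: a pole of order 3; residue -6215770/10063571.


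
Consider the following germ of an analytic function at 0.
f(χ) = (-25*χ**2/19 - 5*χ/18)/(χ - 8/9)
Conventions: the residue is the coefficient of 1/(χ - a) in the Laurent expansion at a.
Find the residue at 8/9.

At the order-1 pole 8/9 set g(χ) = (χ - (8/9))*f(χ) = -25*χ**2/19 - 5*χ/18.
Simple pole: residue = g(a) at a = 8/9, which is -220/171.

The residue is -220/171.


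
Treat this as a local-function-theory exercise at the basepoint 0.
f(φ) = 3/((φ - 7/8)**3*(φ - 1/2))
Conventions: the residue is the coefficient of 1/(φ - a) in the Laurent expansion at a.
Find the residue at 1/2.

The residue is -512/9.

At the order-1 pole 1/2 set g(φ) = (φ - (1/2))*f(φ) = 3/(φ - 7/8)**3.
Simple pole: residue = g(a) at a = 1/2, which is -512/9.


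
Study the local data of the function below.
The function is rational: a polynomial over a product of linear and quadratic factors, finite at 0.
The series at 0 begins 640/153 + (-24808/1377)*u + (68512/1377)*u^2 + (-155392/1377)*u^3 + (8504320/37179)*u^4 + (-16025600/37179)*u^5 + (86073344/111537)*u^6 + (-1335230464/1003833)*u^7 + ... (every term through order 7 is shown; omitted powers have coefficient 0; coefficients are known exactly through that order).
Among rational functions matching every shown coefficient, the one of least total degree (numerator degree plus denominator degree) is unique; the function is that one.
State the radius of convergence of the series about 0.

No rational of total degree below 4 reproduces all 8 coefficients; solving the [1/3] Pade equations on them gives f(u) = (30/17 - 13*u/24)/(u + 3/4)**3, whose expansion matches every shown term.
Denominator factor (u + 3/4)^3: pole of order 3 at -3/4, modulus 3/4.
The radius of convergence is the smallest modulus among the singular points: 3/4.

The radius of convergence is 3/4.


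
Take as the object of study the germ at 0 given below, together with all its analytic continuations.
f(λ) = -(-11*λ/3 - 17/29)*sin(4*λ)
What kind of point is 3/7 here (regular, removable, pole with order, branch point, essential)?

There is no denominator, hence no pole anywhere.
The factor -sin(4*λ) is entire.
So the germ continues analytically to 3/7.

The point is a regular point.


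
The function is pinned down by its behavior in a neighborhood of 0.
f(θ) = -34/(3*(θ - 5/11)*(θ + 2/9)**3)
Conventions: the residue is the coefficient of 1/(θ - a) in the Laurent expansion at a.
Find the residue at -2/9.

The residue is 10996722/300763.

At the order-3 pole -2/9 set g(θ) = (θ - (-2/9))^3*f(θ) = -34/(3*(θ - 5/11)).
Order-3 pole: residue = g''(a)/2; g''(-2/9) = 21993444/300763, so the residue is 10996722/300763.


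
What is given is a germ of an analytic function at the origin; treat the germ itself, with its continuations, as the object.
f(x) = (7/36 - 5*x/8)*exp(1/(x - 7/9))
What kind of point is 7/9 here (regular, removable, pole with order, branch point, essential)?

The exponent 1/(x - (7/9)) has a pole at 7/9, so exp(1/(x - (7/9))) takes every nonzero value near it: an essential singularity (not a pole of any order).

The point is an essential singularity.


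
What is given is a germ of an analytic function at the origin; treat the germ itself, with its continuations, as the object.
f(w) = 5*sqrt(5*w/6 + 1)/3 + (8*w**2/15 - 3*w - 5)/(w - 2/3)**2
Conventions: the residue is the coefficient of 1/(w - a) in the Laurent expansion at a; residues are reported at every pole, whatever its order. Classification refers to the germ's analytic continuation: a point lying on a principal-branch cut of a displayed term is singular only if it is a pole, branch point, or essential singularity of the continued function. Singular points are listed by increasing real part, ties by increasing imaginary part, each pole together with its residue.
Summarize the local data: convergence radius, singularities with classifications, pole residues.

Denominator factor (w - 2/3)^2: pole of order 2 at 2/3, modulus 2/3.
Branch term (5/3)*sqrt(1 - w/(-6/5)): its argument vanishes at w = -6/5, a square-root branch point, modulus 6/5.
The radius of convergence is the smallest modulus among the singular points: 2/3.
The branch term is analytic at 2/3 and contributes nothing to the residue; only the rational part matters.
At the order-2 pole 2/3 set g(w) = (w - (2/3))^2*(rational part) = 8*w**2/15 - 3*w - 5.
Order-2 pole: residue = g'(a); g'(2/3) = -103/45, so the residue is -103/45.
List the singular points by increasing real part (a conjugate pair: the negative imaginary part first).

Radius of convergence at 0: 2/3.
At -6/5: an algebraic (square-root) branch point.
At 2/3: a pole of order 2; residue -103/45.


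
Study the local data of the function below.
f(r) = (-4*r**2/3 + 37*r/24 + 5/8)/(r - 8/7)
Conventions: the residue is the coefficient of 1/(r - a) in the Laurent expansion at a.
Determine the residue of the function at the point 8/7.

The residue is 253/392.

At the order-1 pole 8/7 set g(r) = (r - (8/7))*f(r) = -4*r**2/3 + 37*r/24 + 5/8.
Simple pole: residue = g(a) at a = 8/7, which is 253/392.


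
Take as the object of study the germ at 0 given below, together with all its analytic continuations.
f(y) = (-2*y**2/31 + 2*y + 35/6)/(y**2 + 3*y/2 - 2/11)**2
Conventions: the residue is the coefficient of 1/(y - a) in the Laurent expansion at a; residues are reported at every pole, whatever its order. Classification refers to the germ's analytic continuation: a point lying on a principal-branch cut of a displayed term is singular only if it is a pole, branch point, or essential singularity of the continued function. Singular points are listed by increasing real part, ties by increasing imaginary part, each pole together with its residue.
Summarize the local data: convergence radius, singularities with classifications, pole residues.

Denominator factor (y**2 + 3*y/2 - 2/11)^2: discriminant 131/44, real irrational roots -3/4 + (1/44)*sqrt(1441) and -3/4 - (1/44)*sqrt(1441); poles of order 2, moduli -3/4 + (1/44)*sqrt(1441) and 3/4 + (1/44)*sqrt(1441).
The radius of convergence is the smallest modulus among the singular points: -3/4 + (1/44)*sqrt(1441).
The factor y**2 + 3*y/2 - 2/11 splits as (y - a)(y - a') with a = -3/4 - (1/44)*sqrt(1441), a' = -3/4 + (1/44)*sqrt(1441). At the order-2 pole a set g(y) = (y - a)^2*f(y) = [-2*y**2/31 + 2*y + 35/6] / (y - a')^2.
Order-2 pole: residue = g'(a); g'(-3/4 - (1/44)*sqrt(1441)) = (71120/1595973)*sqrt(1441), so the residue is (71120/1595973)*sqrt(1441).
The factor y**2 + 3*y/2 - 2/11 splits as (y - a)(y - a') with a = -3/4 + (1/44)*sqrt(1441), a' = -3/4 - (1/44)*sqrt(1441). At the order-2 pole a set g(y) = (y - a)^2*f(y) = [-2*y**2/31 + 2*y + 35/6] / (y - a')^2.
Order-2 pole: residue = g'(a); g'(-3/4 + (1/44)*sqrt(1441)) = -(71120/1595973)*sqrt(1441), so the residue is -(71120/1595973)*sqrt(1441).
List the singular points by increasing real part (a conjugate pair: the negative imaginary part first).

Radius of convergence at 0: -3/4 + (1/44)*sqrt(1441).
At -3/4 - (1/44)*sqrt(1441): a pole of order 2; residue (71120/1595973)*sqrt(1441).
At -3/4 + (1/44)*sqrt(1441): a pole of order 2; residue -(71120/1595973)*sqrt(1441).


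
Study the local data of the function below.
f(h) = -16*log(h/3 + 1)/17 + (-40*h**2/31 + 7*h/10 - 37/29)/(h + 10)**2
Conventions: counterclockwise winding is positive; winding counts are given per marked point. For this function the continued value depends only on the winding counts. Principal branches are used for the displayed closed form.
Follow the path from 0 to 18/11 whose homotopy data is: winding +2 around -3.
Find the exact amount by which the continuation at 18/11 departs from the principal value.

Continued minus principal equals -(64/17)*pi*i.

The rational part is single-valued and drops out of the difference; each branch term changes only by its own monodromy.
(-16/17)*log(1 - h/(-3)): each positive loop around -3 adds 2*pi*i to the log, so winding +2 contributes (-16/17)*(2)*2*pi*i = -(64/17)*pi*i.
Summing the contributions at h = 18/11 gives -(64/17)*pi*i.


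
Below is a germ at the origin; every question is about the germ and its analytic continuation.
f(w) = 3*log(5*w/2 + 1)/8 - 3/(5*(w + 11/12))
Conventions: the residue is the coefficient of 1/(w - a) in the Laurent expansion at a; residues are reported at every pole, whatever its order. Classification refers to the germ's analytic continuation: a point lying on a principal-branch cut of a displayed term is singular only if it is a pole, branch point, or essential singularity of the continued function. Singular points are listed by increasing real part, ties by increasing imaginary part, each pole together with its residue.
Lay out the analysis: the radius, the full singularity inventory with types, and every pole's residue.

Denominator factor (w + 11/12): pole of order 1 at -11/12, modulus 11/12.
Branch term (3/8)*log(1 - w/(-2/5)): its argument vanishes at w = -2/5, a logarithmic branch point, modulus 2/5.
The radius of convergence is the smallest modulus among the singular points: 2/5.
The branch term is analytic at -11/12 and contributes nothing to the residue; only the rational part matters.
At the order-1 pole -11/12 set g(w) = (w - (-11/12))*(rational part) = -3/5.
Simple pole: residue = g(a) at a = -11/12, which is -3/5.
List the singular points by increasing real part (a conjugate pair: the negative imaginary part first).

Radius of convergence at 0: 2/5.
At -11/12: a pole of order 1; residue -3/5.
At -2/5: a logarithmic branch point.


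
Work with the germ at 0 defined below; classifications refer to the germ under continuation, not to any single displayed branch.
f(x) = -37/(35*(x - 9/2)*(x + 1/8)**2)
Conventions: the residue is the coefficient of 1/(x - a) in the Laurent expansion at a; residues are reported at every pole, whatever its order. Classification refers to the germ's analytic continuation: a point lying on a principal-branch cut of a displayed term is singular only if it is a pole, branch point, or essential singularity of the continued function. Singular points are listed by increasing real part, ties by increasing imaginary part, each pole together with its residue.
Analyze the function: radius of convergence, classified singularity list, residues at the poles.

Radius of convergence at 0: 1/8.
At -1/8: a pole of order 2; residue 64/1295.
At 9/2: a pole of order 1; residue -64/1295.

Denominator factor (x + 1/8)^2: pole of order 2 at -1/8, modulus 1/8.
Denominator factor (x - 9/2): pole of order 1 at 9/2, modulus 9/2.
The radius of convergence is the smallest modulus among the singular points: 1/8.
At the order-2 pole -1/8 set g(x) = (x - (-1/8))^2*f(x) = -37/(35*(x - 9/2)).
Order-2 pole: residue = g'(a); g'(-1/8) = 64/1295, so the residue is 64/1295.
At the order-1 pole 9/2 set g(x) = (x - (9/2))*f(x) = -37/(35*(x + 1/8)**2).
Simple pole: residue = g(a) at a = 9/2, which is -64/1295.
List the singular points by increasing real part (a conjugate pair: the negative imaginary part first).


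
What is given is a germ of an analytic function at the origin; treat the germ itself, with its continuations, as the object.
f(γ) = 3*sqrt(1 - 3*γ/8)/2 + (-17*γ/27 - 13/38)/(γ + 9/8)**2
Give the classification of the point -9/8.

The denominator factor γ + 9/8 vanishes at -9/8 and appears to the power 2; the numerator there equals 167/456, nonzero, and no other factor vanishes.
The branch terms are analytic at this point.
Hence a pole whose order is the multiplicity, 2.

The point is a pole of order 2.


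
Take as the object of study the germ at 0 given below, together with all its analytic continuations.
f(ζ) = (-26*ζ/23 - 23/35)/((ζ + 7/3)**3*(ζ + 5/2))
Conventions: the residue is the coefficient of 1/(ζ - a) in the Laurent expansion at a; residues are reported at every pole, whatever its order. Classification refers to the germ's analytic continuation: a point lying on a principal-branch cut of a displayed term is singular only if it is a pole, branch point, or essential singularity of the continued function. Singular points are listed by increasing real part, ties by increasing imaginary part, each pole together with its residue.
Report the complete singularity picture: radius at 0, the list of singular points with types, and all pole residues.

Radius of convergence at 0: 7/3.
At -5/2: a pole of order 1; residue -377136/805.
At -7/3: a pole of order 3; residue 377136/805.

Denominator factor (ζ + 5/2): pole of order 1 at -5/2, modulus 5/2.
Denominator factor (ζ + 7/3)^3: pole of order 3 at -7/3, modulus 7/3.
The radius of convergence is the smallest modulus among the singular points: 7/3.
At the order-1 pole -5/2 set g(ζ) = (ζ - (-5/2))*f(ζ) = (-26*ζ/23 - 23/35)/(ζ + 7/3)**3.
Simple pole: residue = g(a) at a = -5/2, which is -377136/805.
At the order-3 pole -7/3 set g(ζ) = (ζ - (-7/3))^3*f(ζ) = (-26*ζ/23 - 23/35)/(ζ + 5/2).
Order-3 pole: residue = g''(a)/2; g''(-7/3) = 754272/805, so the residue is 377136/805.
List the singular points by increasing real part (a conjugate pair: the negative imaginary part first).


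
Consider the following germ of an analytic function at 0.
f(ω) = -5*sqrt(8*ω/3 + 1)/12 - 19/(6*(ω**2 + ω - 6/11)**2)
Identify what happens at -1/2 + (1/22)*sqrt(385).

The denominator factor ω**2 + ω - 6/11 vanishes at -1/2 + (1/22)*sqrt(385) and appears to the power 2; the numerator there equals -19/6, nonzero, and no other factor vanishes.
The branch terms are analytic at this point.
Hence a pole whose order is the multiplicity, 2.

The point is a pole of order 2.


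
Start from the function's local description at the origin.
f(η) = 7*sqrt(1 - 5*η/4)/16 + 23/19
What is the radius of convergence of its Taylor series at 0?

The radius of convergence is 4/5.

Branch term (7/16)*sqrt(1 - η/(4/5)): its argument vanishes at η = 4/5, a square-root branch point, modulus 4/5.
The radius of convergence is the smallest modulus among the singular points: 4/5.


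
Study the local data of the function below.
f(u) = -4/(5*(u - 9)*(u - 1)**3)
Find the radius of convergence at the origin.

The radius of convergence is 1.

Denominator factor (u - 1)^3: pole of order 3 at 1, modulus 1.
Denominator factor (u - 9): pole of order 1 at 9, modulus 9.
The radius of convergence is the smallest modulus among the singular points: 1.


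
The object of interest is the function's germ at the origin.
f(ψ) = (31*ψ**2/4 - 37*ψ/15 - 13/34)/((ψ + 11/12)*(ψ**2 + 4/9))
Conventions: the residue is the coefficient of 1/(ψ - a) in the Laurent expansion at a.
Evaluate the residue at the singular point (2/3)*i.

The factor ψ**2 + 4/9 splits as (ψ - a)(ψ - a') with a = (2/3)*i, a' = -(2/3)*i. At the order-1 pole a set g(ψ) = (ψ - a)*f(ψ) = [(31*ψ**2/4 - 37*ψ/15 - 13/34)/(ψ + 11/12)] / (ψ - a').
Simple pole: residue = g(a) at a = (2/3)*i, which is (9582/15725) + (84533/31450)*i.

The residue is (9582/15725) + (84533/31450)*i.


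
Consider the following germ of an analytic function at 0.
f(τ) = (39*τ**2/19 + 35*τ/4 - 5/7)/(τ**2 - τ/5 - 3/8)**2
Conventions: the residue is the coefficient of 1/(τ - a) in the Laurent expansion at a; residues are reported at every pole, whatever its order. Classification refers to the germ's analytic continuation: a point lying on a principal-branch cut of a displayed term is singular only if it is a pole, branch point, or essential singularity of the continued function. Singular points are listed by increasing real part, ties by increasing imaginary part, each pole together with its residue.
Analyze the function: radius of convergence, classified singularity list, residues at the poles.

Radius of convergence at 0: -1/10 + (1/20)*sqrt(154).
At 1/10 - (1/20)*sqrt(154): a pole of order 2; residue -(40500/788557)*sqrt(154).
At 1/10 + (1/20)*sqrt(154): a pole of order 2; residue (40500/788557)*sqrt(154).

Denominator factor (τ**2 - τ/5 - 3/8)^2: discriminant 77/50, real irrational roots 1/10 + (1/20)*sqrt(154) and 1/10 - (1/20)*sqrt(154); poles of order 2, moduli 1/10 + (1/20)*sqrt(154) and -1/10 + (1/20)*sqrt(154).
The radius of convergence is the smallest modulus among the singular points: -1/10 + (1/20)*sqrt(154).
The factor τ**2 - τ/5 - 3/8 splits as (τ - a)(τ - a') with a = 1/10 - (1/20)*sqrt(154), a' = 1/10 + (1/20)*sqrt(154). At the order-2 pole a set g(τ) = (τ - a)^2*f(τ) = [39*τ**2/19 + 35*τ/4 - 5/7] / (τ - a')^2.
Order-2 pole: residue = g'(a); g'(1/10 - (1/20)*sqrt(154)) = -(40500/788557)*sqrt(154), so the residue is -(40500/788557)*sqrt(154).
The factor τ**2 - τ/5 - 3/8 splits as (τ - a)(τ - a') with a = 1/10 + (1/20)*sqrt(154), a' = 1/10 - (1/20)*sqrt(154). At the order-2 pole a set g(τ) = (τ - a)^2*f(τ) = [39*τ**2/19 + 35*τ/4 - 5/7] / (τ - a')^2.
Order-2 pole: residue = g'(a); g'(1/10 + (1/20)*sqrt(154)) = (40500/788557)*sqrt(154), so the residue is (40500/788557)*sqrt(154).
List the singular points by increasing real part (a conjugate pair: the negative imaginary part first).


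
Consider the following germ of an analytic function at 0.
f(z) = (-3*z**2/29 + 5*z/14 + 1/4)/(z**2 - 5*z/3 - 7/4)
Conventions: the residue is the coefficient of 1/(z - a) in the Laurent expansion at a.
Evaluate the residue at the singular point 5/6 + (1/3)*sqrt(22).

The residue is 75/812 + (543/35728)*sqrt(22).

The factor z**2 - 5*z/3 - 7/4 splits as (z - a)(z - a') with a = 5/6 + (1/3)*sqrt(22), a' = 5/6 - (1/3)*sqrt(22). At the order-1 pole a set g(z) = (z - a)*f(z) = [-3*z**2/29 + 5*z/14 + 1/4] / (z - a').
Simple pole: residue = g(a) at a = 5/6 + (1/3)*sqrt(22), which is 75/812 + (543/35728)*sqrt(22).


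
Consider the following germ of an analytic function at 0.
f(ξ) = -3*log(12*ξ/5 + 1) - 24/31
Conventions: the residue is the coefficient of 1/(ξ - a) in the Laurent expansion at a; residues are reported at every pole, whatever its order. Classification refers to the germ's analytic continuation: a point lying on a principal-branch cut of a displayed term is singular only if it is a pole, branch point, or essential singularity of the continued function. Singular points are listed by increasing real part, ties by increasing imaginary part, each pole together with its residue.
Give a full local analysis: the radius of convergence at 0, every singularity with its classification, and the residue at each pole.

Radius of convergence at 0: 5/12.
At -5/12: a logarithmic branch point.

Branch term (-3)*log(1 - ξ/(-5/12)): its argument vanishes at ξ = -5/12, a logarithmic branch point, modulus 5/12.
The radius of convergence is the smallest modulus among the singular points: 5/12.


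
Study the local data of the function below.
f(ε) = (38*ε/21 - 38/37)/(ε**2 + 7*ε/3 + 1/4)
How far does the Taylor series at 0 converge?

The radius of convergence is 7/6 - (1/3)*sqrt(10).

Denominator factor (ε**2 + 7*ε/3 + 1/4): discriminant 40/9, real irrational roots -7/6 + (1/3)*sqrt(10) and -7/6 - (1/3)*sqrt(10); poles of order 1, moduli 7/6 - (1/3)*sqrt(10) and 7/6 + (1/3)*sqrt(10).
The radius of convergence is the smallest modulus among the singular points: 7/6 - (1/3)*sqrt(10).


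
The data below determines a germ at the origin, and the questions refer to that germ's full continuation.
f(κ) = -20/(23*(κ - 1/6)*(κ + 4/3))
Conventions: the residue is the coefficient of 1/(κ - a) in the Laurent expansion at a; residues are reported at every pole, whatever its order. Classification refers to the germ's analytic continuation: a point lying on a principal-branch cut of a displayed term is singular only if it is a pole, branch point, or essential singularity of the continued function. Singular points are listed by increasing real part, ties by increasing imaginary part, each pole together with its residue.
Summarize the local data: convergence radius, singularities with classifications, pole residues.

Denominator factor (κ + 4/3): pole of order 1 at -4/3, modulus 4/3.
Denominator factor (κ - 1/6): pole of order 1 at 1/6, modulus 1/6.
The radius of convergence is the smallest modulus among the singular points: 1/6.
At the order-1 pole -4/3 set g(κ) = (κ - (-4/3))*f(κ) = -20/(23*(κ - 1/6)).
Simple pole: residue = g(a) at a = -4/3, which is 40/69.
At the order-1 pole 1/6 set g(κ) = (κ - (1/6))*f(κ) = -20/(23*(κ + 4/3)).
Simple pole: residue = g(a) at a = 1/6, which is -40/69.
List the singular points by increasing real part (a conjugate pair: the negative imaginary part first).

Radius of convergence at 0: 1/6.
At -4/3: a pole of order 1; residue 40/69.
At 1/6: a pole of order 1; residue -40/69.


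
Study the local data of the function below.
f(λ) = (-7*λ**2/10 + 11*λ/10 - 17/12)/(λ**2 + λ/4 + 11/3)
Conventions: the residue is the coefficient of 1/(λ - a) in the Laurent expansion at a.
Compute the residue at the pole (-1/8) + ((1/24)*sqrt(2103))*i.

The factor λ**2 + λ/4 + 11/3 splits as (λ - a)(λ - a') with a = (-1/8) + ((1/24)*sqrt(2103))*i, a' = (-1/8) - ((1/24)*sqrt(2103))*i. At the order-1 pole a set g(λ) = (λ - a)*f(λ) = [-7*λ**2/10 + 11*λ/10 - 17/12] / (λ - a').
Simple pole: residue = g(a) at a = (-1/8) + ((1/24)*sqrt(2103))*i, which is (51/80) - ((317/56080)*sqrt(2103))*i.

The residue is (51/80) - ((317/56080)*sqrt(2103))*i.


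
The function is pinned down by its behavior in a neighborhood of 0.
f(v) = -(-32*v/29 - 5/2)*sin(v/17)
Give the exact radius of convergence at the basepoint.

The radius of convergence is infinite.

The factor -sin(v/17) is entire and contributes no finite singular point.
The polynomial part has no poles.
No finite singular points: the Taylor series at 0 converges everywhere.


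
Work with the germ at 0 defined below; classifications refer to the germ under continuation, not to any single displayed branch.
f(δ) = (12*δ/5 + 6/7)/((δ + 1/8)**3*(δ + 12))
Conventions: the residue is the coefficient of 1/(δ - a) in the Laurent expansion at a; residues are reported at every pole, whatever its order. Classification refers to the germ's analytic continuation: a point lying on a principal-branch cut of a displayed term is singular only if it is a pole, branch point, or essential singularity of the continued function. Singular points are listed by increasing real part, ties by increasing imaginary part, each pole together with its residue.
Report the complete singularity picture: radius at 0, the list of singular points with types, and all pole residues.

Radius of convergence at 0: 1/8.
At -12: a pole of order 1; residue 500736/30008125.
At -1/8: a pole of order 3; residue -500736/30008125.

Denominator factor (δ + 12): pole of order 1 at -12, modulus 12.
Denominator factor (δ + 1/8)^3: pole of order 3 at -1/8, modulus 1/8.
The radius of convergence is the smallest modulus among the singular points: 1/8.
At the order-1 pole -12 set g(δ) = (δ - (-12))*f(δ) = (12*δ/5 + 6/7)/(δ + 1/8)**3.
Simple pole: residue = g(a) at a = -12, which is 500736/30008125.
At the order-3 pole -1/8 set g(δ) = (δ - (-1/8))^3*f(δ) = (12*δ/5 + 6/7)/(δ + 12).
Order-3 pole: residue = g''(a)/2; g''(-1/8) = -1001472/30008125, so the residue is -500736/30008125.
List the singular points by increasing real part (a conjugate pair: the negative imaginary part first).


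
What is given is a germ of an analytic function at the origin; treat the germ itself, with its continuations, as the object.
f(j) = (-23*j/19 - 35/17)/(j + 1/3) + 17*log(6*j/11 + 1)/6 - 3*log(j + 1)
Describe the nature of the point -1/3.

The point is a pole of order 1.

The denominator factor j + 1/3 vanishes at -1/3 and appears to the power 1; the numerator there equals -1604/969, nonzero, and no other factor vanishes.
The branch terms are analytic at this point.
Hence a pole whose order is the multiplicity, 1.


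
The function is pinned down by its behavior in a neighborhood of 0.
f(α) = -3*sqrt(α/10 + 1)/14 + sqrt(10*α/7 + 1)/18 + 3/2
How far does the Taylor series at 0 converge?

The radius of convergence is 7/10.

Branch term (1/18)*sqrt(1 - α/(-7/10)): its argument vanishes at α = -7/10, a square-root branch point, modulus 7/10.
Branch term (-3/14)*sqrt(1 - α/(-10)): its argument vanishes at α = -10, a square-root branch point, modulus 10.
The radius of convergence is the smallest modulus among the singular points: 7/10.


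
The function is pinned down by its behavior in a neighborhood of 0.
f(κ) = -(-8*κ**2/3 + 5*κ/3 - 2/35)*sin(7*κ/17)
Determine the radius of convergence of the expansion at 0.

The factor -sin(7*κ/17) is entire and contributes no finite singular point.
The polynomial part has no poles.
No finite singular points: the Taylor series at 0 converges everywhere.

The radius of convergence is infinite.


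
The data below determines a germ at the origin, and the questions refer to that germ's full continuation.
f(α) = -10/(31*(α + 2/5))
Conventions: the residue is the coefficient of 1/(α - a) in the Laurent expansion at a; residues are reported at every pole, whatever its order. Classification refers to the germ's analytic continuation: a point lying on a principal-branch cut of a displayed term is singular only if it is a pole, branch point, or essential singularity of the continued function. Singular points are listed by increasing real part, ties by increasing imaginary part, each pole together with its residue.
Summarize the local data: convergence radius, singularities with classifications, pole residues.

Denominator factor (α + 2/5): pole of order 1 at -2/5, modulus 2/5.
The radius of convergence is the smallest modulus among the singular points: 2/5.
At the order-1 pole -2/5 set g(α) = (α - (-2/5))*f(α) = -10/31.
Simple pole: residue = g(a) at a = -2/5, which is -10/31.

Radius of convergence at 0: 2/5.
At -2/5: a pole of order 1; residue -10/31.


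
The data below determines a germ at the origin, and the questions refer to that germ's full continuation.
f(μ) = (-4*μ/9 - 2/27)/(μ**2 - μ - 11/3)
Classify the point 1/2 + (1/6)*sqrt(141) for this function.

The point is a pole of order 1.

The denominator factor μ**2 - μ - 11/3 vanishes at 1/2 + (1/6)*sqrt(141) and appears to the power 1; the numerator there equals -8/27 - (2/27)*sqrt(141), nonzero, and no other factor vanishes.
Hence a pole whose order is the multiplicity, 1.


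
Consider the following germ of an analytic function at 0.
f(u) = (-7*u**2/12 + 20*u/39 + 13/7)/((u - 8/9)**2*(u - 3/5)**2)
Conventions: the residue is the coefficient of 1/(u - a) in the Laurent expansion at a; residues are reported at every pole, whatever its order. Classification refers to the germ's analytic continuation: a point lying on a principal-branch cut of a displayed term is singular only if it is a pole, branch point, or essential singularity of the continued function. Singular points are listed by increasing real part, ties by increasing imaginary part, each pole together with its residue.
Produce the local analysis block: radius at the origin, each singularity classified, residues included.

Denominator factor (u - 3/5)^2: pole of order 2 at 3/5, modulus 3/5.
Denominator factor (u - 8/9)^2: pole of order 2 at 8/9, modulus 8/9.
The radius of convergence is the smallest modulus among the singular points: 3/5.
At the order-2 pole 3/5 set g(u) = (u - (3/5))^2*f(u) = (-7*u**2/12 + 20*u/39 + 13/7)/(u - 8/9)**2.
Order-2 pole: residue = g'(a); g'(3/5) = 31972050/199927, so the residue is 31972050/199927.
At the order-2 pole 8/9 set g(u) = (u - (8/9))^2*f(u) = (-7*u**2/12 + 20*u/39 + 13/7)/(u - 3/5)**2.
Order-2 pole: residue = g'(a); g'(8/9) = -31972050/199927, so the residue is -31972050/199927.
List the singular points by increasing real part (a conjugate pair: the negative imaginary part first).

Radius of convergence at 0: 3/5.
At 3/5: a pole of order 2; residue 31972050/199927.
At 8/9: a pole of order 2; residue -31972050/199927.


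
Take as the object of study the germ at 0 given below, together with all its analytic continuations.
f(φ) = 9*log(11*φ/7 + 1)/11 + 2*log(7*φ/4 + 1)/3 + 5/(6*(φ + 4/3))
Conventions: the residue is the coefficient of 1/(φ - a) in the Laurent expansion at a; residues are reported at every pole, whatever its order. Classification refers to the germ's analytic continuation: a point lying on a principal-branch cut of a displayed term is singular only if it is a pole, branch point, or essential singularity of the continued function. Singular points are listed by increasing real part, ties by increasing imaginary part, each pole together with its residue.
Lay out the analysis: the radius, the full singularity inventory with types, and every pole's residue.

Radius of convergence at 0: 4/7.
At -4/3: a pole of order 1; residue 5/6.
At -7/11: a logarithmic branch point.
At -4/7: a logarithmic branch point.

Denominator factor (φ + 4/3): pole of order 1 at -4/3, modulus 4/3.
Branch term (9/11)*log(1 - φ/(-7/11)): its argument vanishes at φ = -7/11, a logarithmic branch point, modulus 7/11.
Branch term (2/3)*log(1 - φ/(-4/7)): its argument vanishes at φ = -4/7, a logarithmic branch point, modulus 4/7.
The radius of convergence is the smallest modulus among the singular points: 4/7.
The branch terms are analytic at -4/3 and contribute nothing to the residue; only the rational part matters.
At the order-1 pole -4/3 set g(φ) = (φ - (-4/3))*(rational part) = 5/6.
Simple pole: residue = g(a) at a = -4/3, which is 5/6.
List the singular points by increasing real part (a conjugate pair: the negative imaginary part first).


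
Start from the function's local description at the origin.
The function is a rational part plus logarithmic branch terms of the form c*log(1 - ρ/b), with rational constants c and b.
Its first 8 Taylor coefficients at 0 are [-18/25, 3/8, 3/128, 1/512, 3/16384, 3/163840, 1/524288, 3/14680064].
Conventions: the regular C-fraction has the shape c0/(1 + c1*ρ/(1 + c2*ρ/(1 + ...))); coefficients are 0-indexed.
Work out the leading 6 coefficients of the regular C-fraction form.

The regular C-fraction coefficients are [-18/25, 25/48, -7/12, -1/448, -27/448, -7/405].

Taylor coefficients (read off): a_0 = -18/25, a_1 = 3/8, a_2 = 3/128, a_3 = 1/512, a_4 = 3/16384, a_5 = 3/163840.
c0 = a_0 = -18/25. Peel one level at a time: if S = 1 + c*ρ/S' with S'(0) = 1, then c is the ρ-coefficient of S and S' = c*ρ/(S - 1).
S_1 = c0/f = 1 + (25/48)*ρ + (175/576)*ρ^2 + ...; c1 = 25/48.
S_2 = c1*ρ/(S_1 - 1) = 1 + (-7/12)*ρ + (-1/768)*ρ^2 + ...; c2 = -7/12.
S_3 = c2*ρ/(S_2 - 1) = 1 + (-1/448)*ρ + (-27/200704)*ρ^2 + ...; c3 = -1/448.
S_4 = c3*ρ/(S_3 - 1) = 1 + (-27/448)*ρ + (-1/960)*ρ^2 + ...; c4 = -27/448.
S_5 = c4*ρ/(S_4 - 1) = 1 + (-7/405)*ρ + ...; c5 = -7/405.


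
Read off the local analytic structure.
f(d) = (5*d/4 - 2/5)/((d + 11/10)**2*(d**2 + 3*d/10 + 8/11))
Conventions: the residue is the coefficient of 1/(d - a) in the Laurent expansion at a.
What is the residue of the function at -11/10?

At the order-2 pole -11/10 set g(d) = (d - (-11/10))^2*f(d) = (5*d/4 - 2/5)/(d**2 + 3*d/10 + 8/11).
Order-2 pole: residue = g'(a); g'(-11/10) = -1649725/3125824, so the residue is -1649725/3125824.

The residue is -1649725/3125824.


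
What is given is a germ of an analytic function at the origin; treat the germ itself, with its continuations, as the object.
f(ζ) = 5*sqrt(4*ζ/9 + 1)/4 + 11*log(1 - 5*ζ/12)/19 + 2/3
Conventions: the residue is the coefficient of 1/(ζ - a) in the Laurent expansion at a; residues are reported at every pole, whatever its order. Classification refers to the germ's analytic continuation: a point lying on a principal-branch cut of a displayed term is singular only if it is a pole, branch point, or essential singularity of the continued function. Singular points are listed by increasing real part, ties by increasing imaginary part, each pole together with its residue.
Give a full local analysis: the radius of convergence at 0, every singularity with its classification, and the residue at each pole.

Branch term (11/19)*log(1 - ζ/(12/5)): its argument vanishes at ζ = 12/5, a logarithmic branch point, modulus 12/5.
Branch term (5/4)*sqrt(1 - ζ/(-9/4)): its argument vanishes at ζ = -9/4, a square-root branch point, modulus 9/4.
The radius of convergence is the smallest modulus among the singular points: 9/4.
List the singular points by increasing real part (a conjugate pair: the negative imaginary part first).

Radius of convergence at 0: 9/4.
At -9/4: an algebraic (square-root) branch point.
At 12/5: a logarithmic branch point.


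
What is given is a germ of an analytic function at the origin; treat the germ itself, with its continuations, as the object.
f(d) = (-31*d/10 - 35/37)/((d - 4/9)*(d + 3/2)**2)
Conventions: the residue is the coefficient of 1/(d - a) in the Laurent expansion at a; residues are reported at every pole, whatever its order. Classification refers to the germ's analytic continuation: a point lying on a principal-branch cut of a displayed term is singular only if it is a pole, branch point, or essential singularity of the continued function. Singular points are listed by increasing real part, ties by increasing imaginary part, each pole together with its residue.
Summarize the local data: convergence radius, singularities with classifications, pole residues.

Radius of convergence at 0: 4/9.
At -3/2: a pole of order 2; residue 139284/226625.
At 4/9: a pole of order 1; residue -139284/226625.

Denominator factor (d + 3/2)^2: pole of order 2 at -3/2, modulus 3/2.
Denominator factor (d - 4/9): pole of order 1 at 4/9, modulus 4/9.
The radius of convergence is the smallest modulus among the singular points: 4/9.
At the order-2 pole -3/2 set g(d) = (d - (-3/2))^2*f(d) = (-31*d/10 - 35/37)/(d - 4/9).
Order-2 pole: residue = g'(a); g'(-3/2) = 139284/226625, so the residue is 139284/226625.
At the order-1 pole 4/9 set g(d) = (d - (4/9))*f(d) = (-31*d/10 - 35/37)/(d + 3/2)**2.
Simple pole: residue = g(a) at a = 4/9, which is -139284/226625.
List the singular points by increasing real part (a conjugate pair: the negative imaginary part first).


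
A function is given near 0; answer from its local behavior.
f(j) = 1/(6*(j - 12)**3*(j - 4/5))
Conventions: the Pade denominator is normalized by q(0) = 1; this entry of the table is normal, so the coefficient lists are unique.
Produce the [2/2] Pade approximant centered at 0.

The Pade approximant has numerator coefficients [5/41472, 1615/122425344, 1745/2203656192]; denominator coefficients [1, -4105/2952, 2335/13284].

Taylor coefficients needed (expand at 0): a_0 = 5/41472, a_1 = 5/27648, a_2 = 115/497664, a_3 = 10375/35831808, a_4 = 103775/286654464.
Write the denominator as Q(j) = 1 + q1*j + q2*j^2. Requiring Q*f - P = O(j^5) with deg P <= 2 kills the coefficients of j^3..j^4 in Q*f:
  j^3: a_3 + q1*a_2 + q2*a_1 = 0, i.e. 10375/35831808 + (115/497664)*q1 + (5/27648)*q2 = 0.
  j^4: a_4 + q1*a_3 + q2*a_2 = 0, i.e. 103775/286654464 + (10375/35831808)*q1 + (115/497664)*q2 = 0.
Solving this linear system: q1 = -4105/2952, q2 = 2335/13284.
The numerator is Q*f truncated at degree 2: P0 = a_0 = 5/41472; P1 = a_1 + q1*a_0 = 1615/122425344; P2 = a_2 + q1*a_1 + q2*a_0 = 1745/2203656192.


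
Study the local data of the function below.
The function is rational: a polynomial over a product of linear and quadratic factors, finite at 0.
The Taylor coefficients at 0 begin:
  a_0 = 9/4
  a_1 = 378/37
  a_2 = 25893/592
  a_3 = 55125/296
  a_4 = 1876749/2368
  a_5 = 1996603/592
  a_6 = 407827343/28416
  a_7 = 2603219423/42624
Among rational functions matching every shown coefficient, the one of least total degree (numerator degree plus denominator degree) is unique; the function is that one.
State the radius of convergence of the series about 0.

The radius of convergence is 4/3 - (2/21)*sqrt(133).

No rational of total degree below 3 reproduces all 8 coefficients; solving the [1/2] Pade equations on them gives f(ρ) = (9/7 - 6*ρ/37)/(ρ**2 - 8*ρ/3 + 4/7), whose expansion matches every shown term.
Denominator factor (ρ**2 - 8*ρ/3 + 4/7): discriminant 304/63, real irrational roots 4/3 + (2/21)*sqrt(133) and 4/3 - (2/21)*sqrt(133); poles of order 1, moduli 4/3 + (2/21)*sqrt(133) and 4/3 - (2/21)*sqrt(133).
The radius of convergence is the smallest modulus among the singular points: 4/3 - (2/21)*sqrt(133).


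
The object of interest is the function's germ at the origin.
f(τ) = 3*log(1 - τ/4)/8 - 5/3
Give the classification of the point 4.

The term (3/8)*log(1 - τ/(4)) has argument 1 - 4/(4) = 0 at 4: a logarithmic (infinitely-sheeted) branch point; the remaining terms are analytic or single-valued there.

The point is a logarithmic branch point.


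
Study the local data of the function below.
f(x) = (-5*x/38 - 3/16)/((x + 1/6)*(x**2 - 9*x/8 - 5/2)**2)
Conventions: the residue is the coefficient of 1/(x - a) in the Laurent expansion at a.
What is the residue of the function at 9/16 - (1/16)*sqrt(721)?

The residue is 32616/2056579 + (316440/3116892373)*sqrt(721).

The factor x**2 - 9*x/8 - 5/2 splits as (x - a)(x - a') with a = 9/16 - (1/16)*sqrt(721), a' = 9/16 + (1/16)*sqrt(721). At the order-2 pole a set g(x) = (x - a)^2*f(x) = [(-5*x/38 - 3/16)/(x + 1/6)] / (x - a')^2.
Order-2 pole: residue = g'(a); g'(9/16 - (1/16)*sqrt(721)) = 32616/2056579 + (316440/3116892373)*sqrt(721), so the residue is 32616/2056579 + (316440/3116892373)*sqrt(721).


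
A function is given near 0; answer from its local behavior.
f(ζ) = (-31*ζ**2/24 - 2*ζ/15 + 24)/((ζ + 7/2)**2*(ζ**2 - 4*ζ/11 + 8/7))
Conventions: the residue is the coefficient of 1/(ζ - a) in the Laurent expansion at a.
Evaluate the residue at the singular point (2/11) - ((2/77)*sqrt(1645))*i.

The factor ζ**2 - 4*ζ/11 + 8/7 splits as (ζ - a)(ζ - a') with a = (2/11) - ((2/77)*sqrt(1645))*i, a' = (2/11) + ((2/77)*sqrt(1645))*i. At the order-1 pole a set g(ζ) = (ζ - a)*f(ζ) = [(-31*ζ**2/24 - 2*ζ/15 + 24)/(ζ + 7/2)**2] / (ζ - a').
Simple pole: residue = g(a) at a = (2/11) - ((2/77)*sqrt(1645))*i, which is (-138237253/306049335) + ((1216139914/71921593725)*sqrt(1645))*i.

The residue is (-138237253/306049335) + ((1216139914/71921593725)*sqrt(1645))*i.
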